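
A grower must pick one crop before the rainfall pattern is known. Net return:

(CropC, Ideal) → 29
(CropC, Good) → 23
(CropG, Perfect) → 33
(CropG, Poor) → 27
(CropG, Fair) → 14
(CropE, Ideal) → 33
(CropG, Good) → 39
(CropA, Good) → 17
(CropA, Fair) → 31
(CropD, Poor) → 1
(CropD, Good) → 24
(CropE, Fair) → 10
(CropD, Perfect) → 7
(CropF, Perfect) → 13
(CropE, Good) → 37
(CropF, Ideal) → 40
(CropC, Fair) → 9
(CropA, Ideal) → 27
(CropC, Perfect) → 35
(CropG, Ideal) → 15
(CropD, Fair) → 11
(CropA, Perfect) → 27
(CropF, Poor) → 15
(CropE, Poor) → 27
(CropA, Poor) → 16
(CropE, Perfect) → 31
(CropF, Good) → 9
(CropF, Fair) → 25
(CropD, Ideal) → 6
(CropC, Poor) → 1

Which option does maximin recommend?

Row minima: CropG=14, CropA=16, CropC=1, CropE=10, CropD=1, CropF=9
Best worst-case = 16 → CropA.

CropA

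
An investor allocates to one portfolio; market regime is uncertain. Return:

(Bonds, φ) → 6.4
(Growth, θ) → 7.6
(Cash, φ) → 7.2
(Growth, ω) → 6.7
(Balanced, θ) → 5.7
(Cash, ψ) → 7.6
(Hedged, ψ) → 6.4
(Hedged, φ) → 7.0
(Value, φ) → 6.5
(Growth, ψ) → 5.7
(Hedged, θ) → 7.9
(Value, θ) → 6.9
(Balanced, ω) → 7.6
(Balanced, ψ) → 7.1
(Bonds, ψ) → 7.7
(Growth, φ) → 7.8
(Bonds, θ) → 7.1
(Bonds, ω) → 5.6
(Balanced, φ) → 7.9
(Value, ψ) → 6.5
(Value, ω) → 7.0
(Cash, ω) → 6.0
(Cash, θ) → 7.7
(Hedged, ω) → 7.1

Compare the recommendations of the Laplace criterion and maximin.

Row averages: Growth=6.95, Bonds=6.7, Cash=7.125, Hedged=7.1, Value=6.725, Balanced=7.075
Highest average = 7.125 → Cash.
Row minima: Growth=5.7, Bonds=5.6, Cash=6.0, Hedged=6.4, Value=6.5, Balanced=5.7
Best worst-case = 6.5 → Value.

laplace → Cash; maximin → Value (disagree)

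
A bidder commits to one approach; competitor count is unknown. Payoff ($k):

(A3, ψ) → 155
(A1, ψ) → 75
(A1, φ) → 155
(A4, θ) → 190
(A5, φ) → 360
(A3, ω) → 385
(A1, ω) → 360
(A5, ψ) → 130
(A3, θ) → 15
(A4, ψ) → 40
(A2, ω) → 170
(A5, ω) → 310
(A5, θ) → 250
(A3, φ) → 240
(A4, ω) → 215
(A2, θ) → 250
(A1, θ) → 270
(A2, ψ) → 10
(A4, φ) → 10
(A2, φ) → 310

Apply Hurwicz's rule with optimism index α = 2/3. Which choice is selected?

A1: 2/3·360 + 1/3·75 = 265
A2: 2/3·310 + 1/3·10 = 210
A3: 2/3·385 + 1/3·15 = 785/3
A4: 2/3·215 + 1/3·10 = 440/3
A5: 2/3·360 + 1/3·130 = 850/3
Highest Hurwicz score = 850/3 → A5.

A5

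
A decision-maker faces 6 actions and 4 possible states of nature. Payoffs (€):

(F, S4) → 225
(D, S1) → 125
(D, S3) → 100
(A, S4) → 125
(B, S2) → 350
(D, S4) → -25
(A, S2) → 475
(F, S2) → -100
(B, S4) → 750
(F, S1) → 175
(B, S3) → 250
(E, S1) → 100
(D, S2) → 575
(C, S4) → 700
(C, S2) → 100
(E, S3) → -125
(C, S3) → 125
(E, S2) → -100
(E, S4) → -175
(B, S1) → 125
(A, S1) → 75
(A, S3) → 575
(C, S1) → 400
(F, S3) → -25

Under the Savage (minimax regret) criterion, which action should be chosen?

B

Column bests: S1=400, S2=575, S3=575, S4=750.
A regrets: 325, 100, 0, 625 → max 625
B regrets: 275, 225, 325, 0 → max 325
C regrets: 0, 475, 450, 50 → max 475
D regrets: 275, 0, 475, 775 → max 775
E regrets: 300, 675, 700, 925 → max 925
F regrets: 225, 675, 600, 525 → max 675
Smallest max regret = 325 → B.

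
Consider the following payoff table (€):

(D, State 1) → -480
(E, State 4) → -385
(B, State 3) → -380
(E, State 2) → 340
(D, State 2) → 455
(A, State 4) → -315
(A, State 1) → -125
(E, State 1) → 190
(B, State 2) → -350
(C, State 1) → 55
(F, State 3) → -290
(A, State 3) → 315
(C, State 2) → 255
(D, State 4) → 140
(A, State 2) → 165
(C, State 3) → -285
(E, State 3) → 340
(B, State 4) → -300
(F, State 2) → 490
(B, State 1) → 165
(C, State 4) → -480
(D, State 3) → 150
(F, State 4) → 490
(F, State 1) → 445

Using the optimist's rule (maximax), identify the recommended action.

Row maxima: A=315, B=165, C=255, D=455, E=340, F=490
Best best-case = 490 → F.

F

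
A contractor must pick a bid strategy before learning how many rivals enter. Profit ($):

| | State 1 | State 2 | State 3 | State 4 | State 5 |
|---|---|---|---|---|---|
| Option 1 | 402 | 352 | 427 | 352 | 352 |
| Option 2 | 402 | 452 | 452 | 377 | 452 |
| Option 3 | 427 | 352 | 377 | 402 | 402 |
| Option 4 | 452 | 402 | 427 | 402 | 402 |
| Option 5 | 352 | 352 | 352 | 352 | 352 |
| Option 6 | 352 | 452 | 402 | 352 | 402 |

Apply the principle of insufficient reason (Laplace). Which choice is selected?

Row averages: Option 1=377, Option 2=427, Option 3=392, Option 4=417, Option 5=352, Option 6=392
Highest average = 427 → Option 2.

Option 2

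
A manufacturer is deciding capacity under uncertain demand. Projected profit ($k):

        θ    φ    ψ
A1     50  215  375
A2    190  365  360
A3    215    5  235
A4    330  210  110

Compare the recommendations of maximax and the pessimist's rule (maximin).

maximax → A1; maximin → A2 (disagree)

Row maxima: A1=375, A2=365, A3=235, A4=330
Best best-case = 375 → A1.
Row minima: A1=50, A2=190, A3=5, A4=110
Best worst-case = 190 → A2.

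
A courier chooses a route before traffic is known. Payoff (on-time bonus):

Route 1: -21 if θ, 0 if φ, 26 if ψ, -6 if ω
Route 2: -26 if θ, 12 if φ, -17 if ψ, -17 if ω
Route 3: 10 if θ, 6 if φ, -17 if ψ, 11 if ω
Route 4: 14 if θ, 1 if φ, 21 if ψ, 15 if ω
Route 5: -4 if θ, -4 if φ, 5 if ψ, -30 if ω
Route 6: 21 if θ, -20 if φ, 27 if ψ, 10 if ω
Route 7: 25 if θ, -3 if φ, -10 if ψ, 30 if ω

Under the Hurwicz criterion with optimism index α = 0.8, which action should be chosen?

Route 7

Route 1: 0.8·26 + 0.2·(-21) = 16.6
Route 2: 0.8·12 + 0.2·(-26) = 4.4
Route 3: 0.8·11 + 0.2·(-17) = 5.4
Route 4: 0.8·21 + 0.2·1 = 17
Route 5: 0.8·5 + 0.2·(-30) = -2
Route 6: 0.8·27 + 0.2·(-20) = 17.6
Route 7: 0.8·30 + 0.2·(-10) = 22
Highest Hurwicz score = 22 → Route 7.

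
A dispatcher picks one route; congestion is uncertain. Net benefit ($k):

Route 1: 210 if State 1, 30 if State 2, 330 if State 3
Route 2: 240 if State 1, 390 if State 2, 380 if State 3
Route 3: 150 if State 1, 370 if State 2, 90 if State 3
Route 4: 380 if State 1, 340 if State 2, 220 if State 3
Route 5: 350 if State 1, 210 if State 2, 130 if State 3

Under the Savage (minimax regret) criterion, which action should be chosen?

Column bests: State 1=380, State 2=390, State 3=380.
Route 1 regrets: 170, 360, 50 → max 360
Route 2 regrets: 140, 0, 0 → max 140
Route 3 regrets: 230, 20, 290 → max 290
Route 4 regrets: 0, 50, 160 → max 160
Route 5 regrets: 30, 180, 250 → max 250
Smallest max regret = 140 → Route 2.

Route 2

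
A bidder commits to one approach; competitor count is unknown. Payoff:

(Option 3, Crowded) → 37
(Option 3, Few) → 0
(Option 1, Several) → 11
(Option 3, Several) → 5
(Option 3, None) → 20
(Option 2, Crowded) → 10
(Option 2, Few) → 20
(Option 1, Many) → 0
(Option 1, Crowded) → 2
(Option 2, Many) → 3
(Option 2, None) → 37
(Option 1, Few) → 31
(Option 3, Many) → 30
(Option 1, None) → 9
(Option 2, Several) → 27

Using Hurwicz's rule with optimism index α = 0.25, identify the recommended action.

Option 1: 0.25·31 + 0.75·0 = 7.75
Option 2: 0.25·37 + 0.75·3 = 11.5
Option 3: 0.25·37 + 0.75·0 = 9.25
Highest Hurwicz score = 11.5 → Option 2.

Option 2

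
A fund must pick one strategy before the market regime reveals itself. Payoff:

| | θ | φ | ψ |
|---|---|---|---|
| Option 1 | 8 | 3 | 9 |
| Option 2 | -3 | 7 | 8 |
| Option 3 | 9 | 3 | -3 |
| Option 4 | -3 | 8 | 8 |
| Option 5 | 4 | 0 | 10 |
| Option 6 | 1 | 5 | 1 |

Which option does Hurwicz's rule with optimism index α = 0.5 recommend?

Option 1

Option 1: 0.5·9 + 0.5·3 = 6
Option 2: 0.5·8 + 0.5·(-3) = 2.5
Option 3: 0.5·9 + 0.5·(-3) = 3
Option 4: 0.5·8 + 0.5·(-3) = 2.5
Option 5: 0.5·10 + 0.5·0 = 5
Option 6: 0.5·5 + 0.5·1 = 3
Highest Hurwicz score = 6 → Option 1.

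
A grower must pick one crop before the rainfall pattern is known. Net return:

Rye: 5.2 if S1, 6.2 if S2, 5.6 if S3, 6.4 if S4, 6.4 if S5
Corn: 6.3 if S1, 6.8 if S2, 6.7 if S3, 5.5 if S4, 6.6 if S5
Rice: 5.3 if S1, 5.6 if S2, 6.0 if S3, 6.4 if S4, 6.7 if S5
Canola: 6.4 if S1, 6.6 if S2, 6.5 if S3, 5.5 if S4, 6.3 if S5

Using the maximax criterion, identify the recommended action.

Row maxima: Rye=6.4, Corn=6.8, Rice=6.7, Canola=6.6
Best best-case = 6.8 → Corn.

Corn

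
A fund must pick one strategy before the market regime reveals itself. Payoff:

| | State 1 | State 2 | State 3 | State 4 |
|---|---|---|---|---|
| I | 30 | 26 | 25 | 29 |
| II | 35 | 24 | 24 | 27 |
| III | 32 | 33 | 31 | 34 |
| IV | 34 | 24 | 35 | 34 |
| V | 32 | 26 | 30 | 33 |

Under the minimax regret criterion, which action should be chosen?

III

Column bests: State 1=35, State 2=33, State 3=35, State 4=34.
I regrets: 5, 7, 10, 5 → max 10
II regrets: 0, 9, 11, 7 → max 11
III regrets: 3, 0, 4, 0 → max 4
IV regrets: 1, 9, 0, 0 → max 9
V regrets: 3, 7, 5, 1 → max 7
Smallest max regret = 4 → III.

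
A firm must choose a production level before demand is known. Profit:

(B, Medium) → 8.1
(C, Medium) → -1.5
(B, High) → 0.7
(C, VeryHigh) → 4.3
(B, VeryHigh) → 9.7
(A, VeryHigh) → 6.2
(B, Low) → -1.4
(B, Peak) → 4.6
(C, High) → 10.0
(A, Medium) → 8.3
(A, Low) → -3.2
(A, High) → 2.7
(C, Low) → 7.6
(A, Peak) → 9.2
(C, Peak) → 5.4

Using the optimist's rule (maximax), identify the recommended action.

C

Row maxima: A=9.2, B=9.7, C=10.0
Best best-case = 10.0 → C.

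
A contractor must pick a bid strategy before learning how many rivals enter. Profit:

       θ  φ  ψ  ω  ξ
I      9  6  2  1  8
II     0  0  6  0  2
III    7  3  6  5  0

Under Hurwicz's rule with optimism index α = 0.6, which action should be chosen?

I

I: 0.6·9 + 0.4·1 = 5.8
II: 0.6·6 + 0.4·0 = 3.6
III: 0.6·7 + 0.4·0 = 4.2
Highest Hurwicz score = 5.8 → I.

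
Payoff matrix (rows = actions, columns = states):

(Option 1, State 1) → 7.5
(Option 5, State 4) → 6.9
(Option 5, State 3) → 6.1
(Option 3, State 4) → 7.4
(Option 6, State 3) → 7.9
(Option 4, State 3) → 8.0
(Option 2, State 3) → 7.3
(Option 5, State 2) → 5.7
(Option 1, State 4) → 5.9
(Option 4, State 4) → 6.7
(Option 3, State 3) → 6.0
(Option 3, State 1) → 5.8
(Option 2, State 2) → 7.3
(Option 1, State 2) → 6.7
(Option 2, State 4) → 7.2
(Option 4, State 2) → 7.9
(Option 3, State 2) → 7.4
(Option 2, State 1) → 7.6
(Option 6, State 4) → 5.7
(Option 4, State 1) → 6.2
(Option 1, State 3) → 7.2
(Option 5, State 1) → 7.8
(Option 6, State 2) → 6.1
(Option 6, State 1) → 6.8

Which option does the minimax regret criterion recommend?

Option 2

Column bests: State 1=7.8, State 2=7.9, State 3=8.0, State 4=7.4.
Option 1 regrets: 0.3, 1.2, 0.8, 1.5 → max 1.5
Option 2 regrets: 0.2, 0.6, 0.7, 0.2 → max 0.7
Option 3 regrets: 2.0, 0.5, 2.0, 0.0 → max 2.0
Option 4 regrets: 1.6, 0.0, 0.0, 0.7 → max 1.6
Option 5 regrets: 0.0, 2.2, 1.9, 0.5 → max 2.2
Option 6 regrets: 1.0, 1.8, 0.1, 1.7 → max 1.8
Smallest max regret = 0.7 → Option 2.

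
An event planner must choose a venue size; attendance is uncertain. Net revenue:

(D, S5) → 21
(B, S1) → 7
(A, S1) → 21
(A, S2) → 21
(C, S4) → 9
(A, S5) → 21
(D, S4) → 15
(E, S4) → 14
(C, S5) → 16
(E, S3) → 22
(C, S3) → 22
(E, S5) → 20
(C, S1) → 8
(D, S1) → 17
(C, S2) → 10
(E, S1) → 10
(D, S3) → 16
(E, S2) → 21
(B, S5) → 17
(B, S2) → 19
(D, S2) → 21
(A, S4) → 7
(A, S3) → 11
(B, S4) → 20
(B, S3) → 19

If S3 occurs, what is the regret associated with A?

11

Best payoff under S3 is 22.
Regret = 22 − 11 = 11.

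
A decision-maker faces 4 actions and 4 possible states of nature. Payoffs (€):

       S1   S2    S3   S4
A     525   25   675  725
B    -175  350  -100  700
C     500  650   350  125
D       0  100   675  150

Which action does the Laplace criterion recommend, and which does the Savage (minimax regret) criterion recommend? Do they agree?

laplace → A; minimax regret → D (disagree)

Row averages: A=487.5, B=193.75, C=406.25, D=231.25
Highest average = 487.5 → A.
Column bests: S1=525, S2=650, S3=675, S4=725.
A regrets: 0, 625, 0, 0 → max 625
B regrets: 700, 300, 775, 25 → max 775
C regrets: 25, 0, 325, 600 → max 600
D regrets: 525, 550, 0, 575 → max 575
Smallest max regret = 575 → D.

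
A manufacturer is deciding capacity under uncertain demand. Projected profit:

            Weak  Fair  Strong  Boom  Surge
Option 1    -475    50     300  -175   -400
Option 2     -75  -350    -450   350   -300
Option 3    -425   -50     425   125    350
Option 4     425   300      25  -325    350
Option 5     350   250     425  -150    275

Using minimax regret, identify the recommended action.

Column bests: Weak=425, Fair=300, Strong=425, Boom=350, Surge=350.
Option 1 regrets: 900, 250, 125, 525, 750 → max 900
Option 2 regrets: 500, 650, 875, 0, 650 → max 875
Option 3 regrets: 850, 350, 0, 225, 0 → max 850
Option 4 regrets: 0, 0, 400, 675, 0 → max 675
Option 5 regrets: 75, 50, 0, 500, 75 → max 500
Smallest max regret = 500 → Option 5.

Option 5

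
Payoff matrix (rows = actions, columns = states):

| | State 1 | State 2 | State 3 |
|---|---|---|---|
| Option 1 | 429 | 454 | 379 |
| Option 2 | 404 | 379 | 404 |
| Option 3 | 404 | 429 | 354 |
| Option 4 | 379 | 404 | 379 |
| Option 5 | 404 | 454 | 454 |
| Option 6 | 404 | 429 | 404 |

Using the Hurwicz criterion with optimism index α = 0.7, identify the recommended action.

Option 1: 0.7·454 + 0.3·379 = 431.5
Option 2: 0.7·404 + 0.3·379 = 396.5
Option 3: 0.7·429 + 0.3·354 = 406.5
Option 4: 0.7·404 + 0.3·379 = 396.5
Option 5: 0.7·454 + 0.3·404 = 439
Option 6: 0.7·429 + 0.3·404 = 421.5
Highest Hurwicz score = 439 → Option 5.

Option 5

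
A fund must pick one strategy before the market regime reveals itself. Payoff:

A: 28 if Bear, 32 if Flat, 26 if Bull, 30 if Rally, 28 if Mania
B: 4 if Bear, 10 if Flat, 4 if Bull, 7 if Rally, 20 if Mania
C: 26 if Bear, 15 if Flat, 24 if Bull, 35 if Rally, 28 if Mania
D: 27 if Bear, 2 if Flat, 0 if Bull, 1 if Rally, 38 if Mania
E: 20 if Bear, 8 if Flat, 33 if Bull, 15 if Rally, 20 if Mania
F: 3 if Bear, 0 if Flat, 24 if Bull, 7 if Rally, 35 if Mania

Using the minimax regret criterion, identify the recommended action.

A

Column bests: Bear=28, Flat=32, Bull=33, Rally=35, Mania=38.
A regrets: 0, 0, 7, 5, 10 → max 10
B regrets: 24, 22, 29, 28, 18 → max 29
C regrets: 2, 17, 9, 0, 10 → max 17
D regrets: 1, 30, 33, 34, 0 → max 34
E regrets: 8, 24, 0, 20, 18 → max 24
F regrets: 25, 32, 9, 28, 3 → max 32
Smallest max regret = 10 → A.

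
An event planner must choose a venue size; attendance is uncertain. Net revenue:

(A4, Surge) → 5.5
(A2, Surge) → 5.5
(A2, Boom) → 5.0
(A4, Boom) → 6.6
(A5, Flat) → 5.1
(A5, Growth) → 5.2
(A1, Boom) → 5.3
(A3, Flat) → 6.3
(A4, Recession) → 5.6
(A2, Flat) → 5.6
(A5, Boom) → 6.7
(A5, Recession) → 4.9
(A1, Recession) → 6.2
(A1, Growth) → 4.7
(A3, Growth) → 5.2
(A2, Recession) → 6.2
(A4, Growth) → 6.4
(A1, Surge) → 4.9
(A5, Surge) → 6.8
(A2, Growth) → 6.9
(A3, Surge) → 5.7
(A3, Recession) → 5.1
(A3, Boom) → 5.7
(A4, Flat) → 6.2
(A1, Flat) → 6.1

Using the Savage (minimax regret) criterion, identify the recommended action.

Column bests: Recession=6.2, Flat=6.3, Growth=6.9, Boom=6.7, Surge=6.8.
A1 regrets: 0.0, 0.2, 2.2, 1.4, 1.9 → max 2.2
A2 regrets: 0.0, 0.7, 0.0, 1.7, 1.3 → max 1.7
A3 regrets: 1.1, 0.0, 1.7, 1.0, 1.1 → max 1.7
A4 regrets: 0.6, 0.1, 0.5, 0.1, 1.3 → max 1.3
A5 regrets: 1.3, 1.2, 1.7, 0.0, 0.0 → max 1.7
Smallest max regret = 1.3 → A4.

A4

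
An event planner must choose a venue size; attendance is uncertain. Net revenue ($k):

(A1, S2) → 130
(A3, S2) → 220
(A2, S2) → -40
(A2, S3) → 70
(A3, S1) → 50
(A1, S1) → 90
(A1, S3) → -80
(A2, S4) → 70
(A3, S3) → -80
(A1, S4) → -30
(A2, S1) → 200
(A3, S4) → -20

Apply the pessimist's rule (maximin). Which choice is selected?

Row minima: A1=-80, A2=-40, A3=-80
Best worst-case = -40 → A2.

A2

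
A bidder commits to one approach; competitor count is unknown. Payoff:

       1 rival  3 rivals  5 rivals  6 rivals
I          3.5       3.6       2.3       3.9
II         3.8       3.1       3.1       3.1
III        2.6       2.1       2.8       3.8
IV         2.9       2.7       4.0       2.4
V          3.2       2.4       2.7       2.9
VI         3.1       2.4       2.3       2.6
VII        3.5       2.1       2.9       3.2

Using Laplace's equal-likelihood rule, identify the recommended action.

I

Row averages: I=3.325, II=3.275, III=2.825, IV=3, V=2.8, VI=2.6, VII=2.925
Highest average = 3.325 → I.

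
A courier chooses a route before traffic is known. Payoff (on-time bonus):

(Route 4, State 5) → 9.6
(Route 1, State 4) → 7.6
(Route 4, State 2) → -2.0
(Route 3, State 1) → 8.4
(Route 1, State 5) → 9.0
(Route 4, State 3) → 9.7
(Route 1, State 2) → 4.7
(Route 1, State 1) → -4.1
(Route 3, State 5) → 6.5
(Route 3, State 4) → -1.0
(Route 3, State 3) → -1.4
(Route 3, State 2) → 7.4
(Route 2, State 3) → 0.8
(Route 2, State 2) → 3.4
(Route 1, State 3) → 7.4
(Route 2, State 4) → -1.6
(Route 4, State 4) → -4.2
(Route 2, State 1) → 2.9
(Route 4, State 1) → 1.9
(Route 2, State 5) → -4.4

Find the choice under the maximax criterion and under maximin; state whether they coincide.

Row maxima: Route 1=9.0, Route 2=3.4, Route 3=8.4, Route 4=9.7
Best best-case = 9.7 → Route 4.
Row minima: Route 1=-4.1, Route 2=-4.4, Route 3=-1.4, Route 4=-4.2
Best worst-case = -1.4 → Route 3.

maximax → Route 4; maximin → Route 3 (disagree)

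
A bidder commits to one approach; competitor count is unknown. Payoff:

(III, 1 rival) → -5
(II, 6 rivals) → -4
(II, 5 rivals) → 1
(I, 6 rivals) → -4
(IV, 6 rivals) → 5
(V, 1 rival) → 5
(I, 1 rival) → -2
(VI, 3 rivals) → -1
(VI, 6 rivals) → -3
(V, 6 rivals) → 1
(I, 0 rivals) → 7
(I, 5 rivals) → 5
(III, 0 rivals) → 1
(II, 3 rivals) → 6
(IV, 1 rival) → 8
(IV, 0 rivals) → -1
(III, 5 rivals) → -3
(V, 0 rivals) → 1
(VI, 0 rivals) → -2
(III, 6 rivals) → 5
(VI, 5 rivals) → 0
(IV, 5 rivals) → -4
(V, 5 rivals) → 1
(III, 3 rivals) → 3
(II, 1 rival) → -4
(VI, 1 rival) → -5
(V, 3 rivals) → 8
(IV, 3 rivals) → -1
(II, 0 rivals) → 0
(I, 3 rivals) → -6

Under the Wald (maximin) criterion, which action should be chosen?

V

Row minima: I=-6, II=-4, III=-5, IV=-4, V=1, VI=-5
Best worst-case = 1 → V.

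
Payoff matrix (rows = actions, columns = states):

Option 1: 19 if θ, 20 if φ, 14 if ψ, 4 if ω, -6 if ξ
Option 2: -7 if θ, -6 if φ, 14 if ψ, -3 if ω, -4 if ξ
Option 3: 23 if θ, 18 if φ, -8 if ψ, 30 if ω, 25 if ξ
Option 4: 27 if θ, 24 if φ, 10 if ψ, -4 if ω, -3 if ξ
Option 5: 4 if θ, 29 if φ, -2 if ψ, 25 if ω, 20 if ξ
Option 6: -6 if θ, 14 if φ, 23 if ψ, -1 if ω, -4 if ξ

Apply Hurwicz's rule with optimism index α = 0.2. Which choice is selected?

Option 5

Option 1: 0.2·20 + 0.8·(-6) = -0.8
Option 2: 0.2·14 + 0.8·(-7) = -2.8
Option 3: 0.2·30 + 0.8·(-8) = -0.4
Option 4: 0.2·27 + 0.8·(-4) = 2.2
Option 5: 0.2·29 + 0.8·(-2) = 4.2
Option 6: 0.2·23 + 0.8·(-6) = -0.2
Highest Hurwicz score = 4.2 → Option 5.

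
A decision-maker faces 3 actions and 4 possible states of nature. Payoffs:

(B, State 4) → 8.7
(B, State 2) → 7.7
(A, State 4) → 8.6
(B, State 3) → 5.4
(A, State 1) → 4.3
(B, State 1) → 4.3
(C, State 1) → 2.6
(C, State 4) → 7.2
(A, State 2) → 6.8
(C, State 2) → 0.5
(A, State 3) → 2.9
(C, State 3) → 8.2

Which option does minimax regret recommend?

Column bests: State 1=4.3, State 2=7.7, State 3=8.2, State 4=8.7.
A regrets: 0.0, 0.9, 5.3, 0.1 → max 5.3
B regrets: 0.0, 0.0, 2.8, 0.0 → max 2.8
C regrets: 1.7, 7.2, 0.0, 1.5 → max 7.2
Smallest max regret = 2.8 → B.

B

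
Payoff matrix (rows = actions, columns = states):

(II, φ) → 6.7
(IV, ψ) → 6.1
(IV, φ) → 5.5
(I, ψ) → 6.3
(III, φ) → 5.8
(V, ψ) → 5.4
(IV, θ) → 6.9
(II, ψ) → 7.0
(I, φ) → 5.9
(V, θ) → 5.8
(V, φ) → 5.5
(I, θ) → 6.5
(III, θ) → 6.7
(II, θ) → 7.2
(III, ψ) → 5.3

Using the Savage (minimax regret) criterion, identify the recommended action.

II

Column bests: θ=7.2, φ=6.7, ψ=7.0.
I regrets: 0.7, 0.8, 0.7 → max 0.8
II regrets: 0.0, 0.0, 0.0 → max 0.0
III regrets: 0.5, 0.9, 1.7 → max 1.7
IV regrets: 0.3, 1.2, 0.9 → max 1.2
V regrets: 1.4, 1.2, 1.6 → max 1.6
Smallest max regret = 0.0 → II.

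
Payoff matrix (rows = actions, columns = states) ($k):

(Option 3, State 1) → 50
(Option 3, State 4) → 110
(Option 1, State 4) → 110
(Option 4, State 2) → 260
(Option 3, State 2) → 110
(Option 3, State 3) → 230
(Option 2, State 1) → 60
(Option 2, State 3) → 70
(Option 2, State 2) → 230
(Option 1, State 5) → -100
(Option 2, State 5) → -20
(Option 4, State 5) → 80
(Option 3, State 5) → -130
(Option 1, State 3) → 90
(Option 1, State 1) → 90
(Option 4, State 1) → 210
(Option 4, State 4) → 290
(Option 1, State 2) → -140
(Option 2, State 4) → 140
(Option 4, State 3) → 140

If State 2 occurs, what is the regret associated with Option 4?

Best payoff under State 2 is 260.
Regret = 260 − 260 = 0.

0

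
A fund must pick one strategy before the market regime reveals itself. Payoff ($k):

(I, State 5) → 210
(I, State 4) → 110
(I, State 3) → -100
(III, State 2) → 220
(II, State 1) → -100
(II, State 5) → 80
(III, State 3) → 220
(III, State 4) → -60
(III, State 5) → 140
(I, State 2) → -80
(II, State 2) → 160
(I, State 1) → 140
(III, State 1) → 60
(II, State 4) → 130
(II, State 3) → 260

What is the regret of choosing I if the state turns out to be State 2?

300

Best payoff under State 2 is 220.
Regret = 220 − (-80) = 300.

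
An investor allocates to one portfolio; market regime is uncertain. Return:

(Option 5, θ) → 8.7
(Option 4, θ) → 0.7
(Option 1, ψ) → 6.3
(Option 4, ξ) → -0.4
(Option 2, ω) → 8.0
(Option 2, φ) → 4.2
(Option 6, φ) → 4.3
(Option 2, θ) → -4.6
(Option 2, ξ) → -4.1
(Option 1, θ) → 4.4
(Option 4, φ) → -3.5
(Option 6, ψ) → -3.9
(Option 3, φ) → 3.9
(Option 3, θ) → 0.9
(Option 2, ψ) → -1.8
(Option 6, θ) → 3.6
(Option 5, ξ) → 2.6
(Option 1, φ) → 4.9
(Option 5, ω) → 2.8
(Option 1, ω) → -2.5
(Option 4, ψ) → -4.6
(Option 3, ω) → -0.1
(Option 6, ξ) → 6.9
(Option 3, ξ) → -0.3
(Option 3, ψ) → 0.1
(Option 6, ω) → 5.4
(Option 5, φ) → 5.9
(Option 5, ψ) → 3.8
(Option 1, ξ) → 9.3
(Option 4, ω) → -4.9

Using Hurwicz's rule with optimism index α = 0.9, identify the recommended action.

Option 1

Option 1: 0.9·9.3 + 0.1·(-2.5) = 8.12
Option 2: 0.9·8.0 + 0.1·(-4.6) = 6.74
Option 3: 0.9·3.9 + 0.1·(-0.3) = 3.48
Option 4: 0.9·0.7 + 0.1·(-4.9) = 0.14
Option 5: 0.9·8.7 + 0.1·2.6 = 8.09
Option 6: 0.9·6.9 + 0.1·(-3.9) = 5.82
Highest Hurwicz score = 8.12 → Option 1.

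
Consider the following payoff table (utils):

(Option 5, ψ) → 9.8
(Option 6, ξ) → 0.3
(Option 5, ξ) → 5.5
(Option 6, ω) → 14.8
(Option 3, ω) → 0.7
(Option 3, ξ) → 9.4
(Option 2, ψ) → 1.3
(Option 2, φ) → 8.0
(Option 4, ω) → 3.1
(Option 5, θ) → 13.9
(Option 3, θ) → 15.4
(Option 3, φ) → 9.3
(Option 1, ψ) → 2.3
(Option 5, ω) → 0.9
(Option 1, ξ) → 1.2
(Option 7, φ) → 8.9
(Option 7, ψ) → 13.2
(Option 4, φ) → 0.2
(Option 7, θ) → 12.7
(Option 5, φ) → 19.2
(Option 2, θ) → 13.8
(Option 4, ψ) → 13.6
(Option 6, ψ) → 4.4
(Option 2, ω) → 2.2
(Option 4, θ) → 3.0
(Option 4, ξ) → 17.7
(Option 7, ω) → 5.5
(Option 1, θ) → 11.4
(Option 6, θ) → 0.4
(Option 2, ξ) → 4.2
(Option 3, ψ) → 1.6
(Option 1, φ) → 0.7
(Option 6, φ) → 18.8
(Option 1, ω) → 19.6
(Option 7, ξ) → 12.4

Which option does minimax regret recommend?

Option 7

Column bests: θ=15.4, φ=19.2, ψ=13.6, ω=19.6, ξ=17.7.
Option 1 regrets: 4.0, 18.5, 11.3, 0.0, 16.5 → max 18.5
Option 2 regrets: 1.6, 11.2, 12.3, 17.4, 13.5 → max 17.4
Option 3 regrets: 0.0, 9.9, 12.0, 18.9, 8.3 → max 18.9
Option 4 regrets: 12.4, 19.0, 0.0, 16.5, 0.0 → max 19.0
Option 5 regrets: 1.5, 0.0, 3.8, 18.7, 12.2 → max 18.7
Option 6 regrets: 15.0, 0.4, 9.2, 4.8, 17.4 → max 17.4
Option 7 regrets: 2.7, 10.3, 0.4, 14.1, 5.3 → max 14.1
Smallest max regret = 14.1 → Option 7.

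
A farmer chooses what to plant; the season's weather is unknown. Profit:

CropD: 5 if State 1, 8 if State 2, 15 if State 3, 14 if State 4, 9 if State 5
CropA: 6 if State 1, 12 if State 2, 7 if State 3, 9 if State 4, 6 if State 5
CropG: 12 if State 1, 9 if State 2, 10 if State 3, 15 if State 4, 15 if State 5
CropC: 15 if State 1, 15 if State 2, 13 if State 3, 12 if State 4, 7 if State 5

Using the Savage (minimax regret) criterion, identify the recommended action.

CropG

Column bests: State 1=15, State 2=15, State 3=15, State 4=15, State 5=15.
CropD regrets: 10, 7, 0, 1, 6 → max 10
CropA regrets: 9, 3, 8, 6, 9 → max 9
CropG regrets: 3, 6, 5, 0, 0 → max 6
CropC regrets: 0, 0, 2, 3, 8 → max 8
Smallest max regret = 6 → CropG.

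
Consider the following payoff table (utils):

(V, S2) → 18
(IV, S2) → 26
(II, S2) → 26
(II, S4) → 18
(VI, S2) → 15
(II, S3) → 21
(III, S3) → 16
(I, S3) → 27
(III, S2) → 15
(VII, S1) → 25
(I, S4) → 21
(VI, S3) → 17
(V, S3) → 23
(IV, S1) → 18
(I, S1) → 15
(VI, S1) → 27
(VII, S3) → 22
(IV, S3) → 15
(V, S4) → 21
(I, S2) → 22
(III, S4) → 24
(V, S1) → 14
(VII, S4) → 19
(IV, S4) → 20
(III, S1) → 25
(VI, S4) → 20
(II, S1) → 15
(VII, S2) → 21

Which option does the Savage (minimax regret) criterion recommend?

Column bests: S1=27, S2=26, S3=27, S4=24.
I regrets: 12, 4, 0, 3 → max 12
II regrets: 12, 0, 6, 6 → max 12
III regrets: 2, 11, 11, 0 → max 11
IV regrets: 9, 0, 12, 4 → max 12
V regrets: 13, 8, 4, 3 → max 13
VI regrets: 0, 11, 10, 4 → max 11
VII regrets: 2, 5, 5, 5 → max 5
Smallest max regret = 5 → VII.

VII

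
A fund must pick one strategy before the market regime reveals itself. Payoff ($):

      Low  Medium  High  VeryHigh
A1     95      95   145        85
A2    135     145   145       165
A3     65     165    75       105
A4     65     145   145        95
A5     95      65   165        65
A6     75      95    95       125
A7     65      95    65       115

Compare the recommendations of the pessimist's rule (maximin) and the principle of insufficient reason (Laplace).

Row minima: A1=85, A2=135, A3=65, A4=65, A5=65, A6=75, A7=65
Best worst-case = 135 → A2.
Row averages: A1=105, A2=147.5, A3=102.5, A4=112.5, A5=97.5, A6=97.5, A7=85
Highest average = 147.5 → A2.

maximin → A2; laplace → A2 (agree)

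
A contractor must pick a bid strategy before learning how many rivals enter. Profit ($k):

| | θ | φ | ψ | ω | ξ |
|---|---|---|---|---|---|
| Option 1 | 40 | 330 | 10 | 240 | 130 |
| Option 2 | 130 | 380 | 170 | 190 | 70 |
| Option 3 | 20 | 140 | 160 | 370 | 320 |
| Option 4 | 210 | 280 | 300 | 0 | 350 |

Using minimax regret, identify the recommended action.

Column bests: θ=210, φ=380, ψ=300, ω=370, ξ=350.
Option 1 regrets: 170, 50, 290, 130, 220 → max 290
Option 2 regrets: 80, 0, 130, 180, 280 → max 280
Option 3 regrets: 190, 240, 140, 0, 30 → max 240
Option 4 regrets: 0, 100, 0, 370, 0 → max 370
Smallest max regret = 240 → Option 3.

Option 3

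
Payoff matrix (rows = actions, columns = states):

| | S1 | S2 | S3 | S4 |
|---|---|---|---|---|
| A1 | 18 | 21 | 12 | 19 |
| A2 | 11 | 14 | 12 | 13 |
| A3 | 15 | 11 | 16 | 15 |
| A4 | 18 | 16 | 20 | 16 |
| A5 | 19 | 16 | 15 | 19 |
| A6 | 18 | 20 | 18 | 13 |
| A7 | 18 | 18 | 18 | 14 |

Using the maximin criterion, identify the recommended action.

A4

Row minima: A1=12, A2=11, A3=11, A4=16, A5=15, A6=13, A7=14
Best worst-case = 16 → A4.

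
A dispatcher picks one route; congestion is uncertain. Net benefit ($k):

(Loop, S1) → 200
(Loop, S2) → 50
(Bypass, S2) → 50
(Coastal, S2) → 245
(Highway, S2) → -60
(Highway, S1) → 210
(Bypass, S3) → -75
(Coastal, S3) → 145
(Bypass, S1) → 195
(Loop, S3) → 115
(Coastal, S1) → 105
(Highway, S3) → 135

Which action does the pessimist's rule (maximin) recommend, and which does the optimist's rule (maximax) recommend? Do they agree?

Row minima: Coastal=105, Loop=50, Bypass=-75, Highway=-60
Best worst-case = 105 → Coastal.
Row maxima: Coastal=245, Loop=200, Bypass=195, Highway=210
Best best-case = 245 → Coastal.

maximin → Coastal; maximax → Coastal (agree)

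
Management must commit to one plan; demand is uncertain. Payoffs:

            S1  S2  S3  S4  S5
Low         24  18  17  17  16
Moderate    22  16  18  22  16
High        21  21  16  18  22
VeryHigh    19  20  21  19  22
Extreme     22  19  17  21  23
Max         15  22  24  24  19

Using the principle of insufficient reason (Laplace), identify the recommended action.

Row averages: Low=18.4, Moderate=18.8, High=19.6, VeryHigh=20.2, Extreme=20.4, Max=20.8
Highest average = 20.8 → Max.

Max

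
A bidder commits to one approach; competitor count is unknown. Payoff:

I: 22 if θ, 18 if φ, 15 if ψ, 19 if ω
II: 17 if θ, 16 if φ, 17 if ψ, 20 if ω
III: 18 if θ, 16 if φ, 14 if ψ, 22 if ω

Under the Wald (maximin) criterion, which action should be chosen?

Row minima: I=15, II=16, III=14
Best worst-case = 16 → II.

II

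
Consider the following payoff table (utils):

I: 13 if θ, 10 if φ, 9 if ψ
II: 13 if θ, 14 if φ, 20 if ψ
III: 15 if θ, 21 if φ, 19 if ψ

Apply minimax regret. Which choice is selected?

Column bests: θ=15, φ=21, ψ=20.
I regrets: 2, 11, 11 → max 11
II regrets: 2, 7, 0 → max 7
III regrets: 0, 0, 1 → max 1
Smallest max regret = 1 → III.

III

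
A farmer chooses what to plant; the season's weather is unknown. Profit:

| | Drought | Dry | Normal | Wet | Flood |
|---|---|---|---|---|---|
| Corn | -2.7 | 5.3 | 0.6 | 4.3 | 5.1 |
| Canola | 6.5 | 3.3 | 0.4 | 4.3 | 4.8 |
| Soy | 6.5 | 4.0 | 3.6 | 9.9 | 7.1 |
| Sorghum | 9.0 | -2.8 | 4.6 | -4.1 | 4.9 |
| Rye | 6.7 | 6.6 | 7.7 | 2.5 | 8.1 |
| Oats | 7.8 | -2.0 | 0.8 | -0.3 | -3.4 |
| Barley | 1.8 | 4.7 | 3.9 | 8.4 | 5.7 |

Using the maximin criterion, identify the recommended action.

Row minima: Corn=-2.7, Canola=0.4, Soy=3.6, Sorghum=-4.1, Rye=2.5, Oats=-3.4, Barley=1.8
Best worst-case = 3.6 → Soy.

Soy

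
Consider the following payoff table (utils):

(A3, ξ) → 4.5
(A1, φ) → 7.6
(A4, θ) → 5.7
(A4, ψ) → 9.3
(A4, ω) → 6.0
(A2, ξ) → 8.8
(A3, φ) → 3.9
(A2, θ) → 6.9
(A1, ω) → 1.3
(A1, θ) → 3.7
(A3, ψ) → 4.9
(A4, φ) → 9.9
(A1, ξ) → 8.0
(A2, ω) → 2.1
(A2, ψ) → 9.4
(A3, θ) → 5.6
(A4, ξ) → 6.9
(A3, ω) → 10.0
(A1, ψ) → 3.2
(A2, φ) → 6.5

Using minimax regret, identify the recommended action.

A4

Column bests: θ=6.9, φ=9.9, ψ=9.4, ω=10.0, ξ=8.8.
A1 regrets: 3.2, 2.3, 6.2, 8.7, 0.8 → max 8.7
A2 regrets: 0.0, 3.4, 0.0, 7.9, 0.0 → max 7.9
A3 regrets: 1.3, 6.0, 4.5, 0.0, 4.3 → max 6.0
A4 regrets: 1.2, 0.0, 0.1, 4.0, 1.9 → max 4.0
Smallest max regret = 4.0 → A4.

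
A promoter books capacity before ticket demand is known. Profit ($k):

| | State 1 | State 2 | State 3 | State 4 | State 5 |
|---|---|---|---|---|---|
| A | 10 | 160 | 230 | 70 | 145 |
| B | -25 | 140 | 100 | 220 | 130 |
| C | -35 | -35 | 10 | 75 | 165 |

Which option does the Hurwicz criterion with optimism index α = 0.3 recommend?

A

A: 0.3·230 + 0.7·10 = 76
B: 0.3·220 + 0.7·(-25) = 48.5
C: 0.3·165 + 0.7·(-35) = 25
Highest Hurwicz score = 76 → A.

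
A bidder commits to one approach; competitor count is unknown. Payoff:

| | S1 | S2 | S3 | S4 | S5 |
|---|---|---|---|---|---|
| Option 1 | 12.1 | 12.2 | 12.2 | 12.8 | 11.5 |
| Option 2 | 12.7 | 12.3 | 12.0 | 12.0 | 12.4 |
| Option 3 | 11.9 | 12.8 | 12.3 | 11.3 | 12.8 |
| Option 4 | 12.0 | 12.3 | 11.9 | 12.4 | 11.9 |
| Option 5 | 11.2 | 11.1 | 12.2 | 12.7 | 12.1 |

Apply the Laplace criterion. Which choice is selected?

Row averages: Option 1=12.16, Option 2=12.28, Option 3=12.22, Option 4=12.1, Option 5=11.86
Highest average = 12.28 → Option 2.

Option 2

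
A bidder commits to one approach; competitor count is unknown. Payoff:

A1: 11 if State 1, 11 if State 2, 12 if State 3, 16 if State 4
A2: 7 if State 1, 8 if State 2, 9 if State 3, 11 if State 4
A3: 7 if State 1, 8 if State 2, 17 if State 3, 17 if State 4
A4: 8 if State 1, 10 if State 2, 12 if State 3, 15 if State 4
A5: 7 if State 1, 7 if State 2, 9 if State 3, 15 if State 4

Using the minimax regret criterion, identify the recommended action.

A3

Column bests: State 1=11, State 2=11, State 3=17, State 4=17.
A1 regrets: 0, 0, 5, 1 → max 5
A2 regrets: 4, 3, 8, 6 → max 8
A3 regrets: 4, 3, 0, 0 → max 4
A4 regrets: 3, 1, 5, 2 → max 5
A5 regrets: 4, 4, 8, 2 → max 8
Smallest max regret = 4 → A3.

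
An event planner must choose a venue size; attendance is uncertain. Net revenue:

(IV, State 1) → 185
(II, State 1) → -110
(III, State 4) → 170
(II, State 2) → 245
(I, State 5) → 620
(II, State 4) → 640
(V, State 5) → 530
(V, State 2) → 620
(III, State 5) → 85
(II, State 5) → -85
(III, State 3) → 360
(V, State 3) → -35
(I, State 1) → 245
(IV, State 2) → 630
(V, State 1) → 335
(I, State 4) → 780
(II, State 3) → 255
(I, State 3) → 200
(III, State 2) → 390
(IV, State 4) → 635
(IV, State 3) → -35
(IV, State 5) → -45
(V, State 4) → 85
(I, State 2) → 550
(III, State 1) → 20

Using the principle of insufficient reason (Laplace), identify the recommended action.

I

Row averages: I=479, II=189, III=205, IV=274, V=307
Highest average = 479 → I.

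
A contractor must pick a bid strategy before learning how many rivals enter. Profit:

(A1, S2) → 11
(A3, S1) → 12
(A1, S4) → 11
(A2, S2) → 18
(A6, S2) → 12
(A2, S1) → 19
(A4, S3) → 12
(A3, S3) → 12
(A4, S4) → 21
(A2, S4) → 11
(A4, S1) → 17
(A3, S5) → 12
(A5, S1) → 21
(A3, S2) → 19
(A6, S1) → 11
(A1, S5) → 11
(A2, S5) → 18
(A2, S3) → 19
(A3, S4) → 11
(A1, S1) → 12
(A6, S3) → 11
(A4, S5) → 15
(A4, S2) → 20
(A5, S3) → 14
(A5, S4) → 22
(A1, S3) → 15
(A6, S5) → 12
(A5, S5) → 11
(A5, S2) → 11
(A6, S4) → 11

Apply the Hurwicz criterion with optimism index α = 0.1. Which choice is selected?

A1: 0.1·15 + 0.9·11 = 11.4
A2: 0.1·19 + 0.9·11 = 11.8
A3: 0.1·19 + 0.9·11 = 11.8
A4: 0.1·21 + 0.9·12 = 12.9
A5: 0.1·22 + 0.9·11 = 12.1
A6: 0.1·12 + 0.9·11 = 11.1
Highest Hurwicz score = 12.9 → A4.

A4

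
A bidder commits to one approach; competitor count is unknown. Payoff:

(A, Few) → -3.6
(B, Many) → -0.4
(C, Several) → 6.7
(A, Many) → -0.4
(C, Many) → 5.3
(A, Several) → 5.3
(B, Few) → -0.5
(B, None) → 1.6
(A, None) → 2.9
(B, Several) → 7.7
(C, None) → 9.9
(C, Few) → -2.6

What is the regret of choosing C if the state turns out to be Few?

2.1

Best payoff under Few is -0.5.
Regret = -0.5 − (-2.6) = 2.1.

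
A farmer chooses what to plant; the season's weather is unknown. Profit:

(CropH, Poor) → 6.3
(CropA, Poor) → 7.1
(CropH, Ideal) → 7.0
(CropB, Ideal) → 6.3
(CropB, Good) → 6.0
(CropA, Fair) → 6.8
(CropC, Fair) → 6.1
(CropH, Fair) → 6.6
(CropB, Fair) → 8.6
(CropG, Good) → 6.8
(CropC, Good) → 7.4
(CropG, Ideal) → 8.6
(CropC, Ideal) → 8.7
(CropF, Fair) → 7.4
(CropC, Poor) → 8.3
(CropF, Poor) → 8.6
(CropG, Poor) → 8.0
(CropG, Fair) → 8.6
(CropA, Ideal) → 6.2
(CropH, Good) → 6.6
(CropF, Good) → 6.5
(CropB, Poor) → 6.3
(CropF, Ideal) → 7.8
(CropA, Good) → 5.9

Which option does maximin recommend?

CropG

Row minima: CropG=6.8, CropA=5.9, CropC=6.1, CropB=6.0, CropF=6.5, CropH=6.3
Best worst-case = 6.8 → CropG.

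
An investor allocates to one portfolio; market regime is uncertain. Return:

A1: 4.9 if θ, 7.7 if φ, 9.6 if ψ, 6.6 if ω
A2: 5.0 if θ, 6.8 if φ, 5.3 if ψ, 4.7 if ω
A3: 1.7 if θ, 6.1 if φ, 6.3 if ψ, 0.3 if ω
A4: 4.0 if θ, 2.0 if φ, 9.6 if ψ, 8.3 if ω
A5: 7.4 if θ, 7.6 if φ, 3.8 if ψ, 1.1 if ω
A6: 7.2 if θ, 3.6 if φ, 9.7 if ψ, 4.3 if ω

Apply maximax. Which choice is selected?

Row maxima: A1=9.6, A2=6.8, A3=6.3, A4=9.6, A5=7.6, A6=9.7
Best best-case = 9.7 → A6.

A6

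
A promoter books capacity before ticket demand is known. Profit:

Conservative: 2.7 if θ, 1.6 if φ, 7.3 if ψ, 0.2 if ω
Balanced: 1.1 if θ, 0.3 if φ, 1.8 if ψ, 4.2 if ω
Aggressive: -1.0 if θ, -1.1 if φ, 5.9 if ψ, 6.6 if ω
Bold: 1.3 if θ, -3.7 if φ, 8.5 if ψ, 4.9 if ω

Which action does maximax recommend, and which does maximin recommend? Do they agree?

maximax → Bold; maximin → Balanced (disagree)

Row maxima: Conservative=7.3, Balanced=4.2, Aggressive=6.6, Bold=8.5
Best best-case = 8.5 → Bold.
Row minima: Conservative=0.2, Balanced=0.3, Aggressive=-1.1, Bold=-3.7
Best worst-case = 0.3 → Balanced.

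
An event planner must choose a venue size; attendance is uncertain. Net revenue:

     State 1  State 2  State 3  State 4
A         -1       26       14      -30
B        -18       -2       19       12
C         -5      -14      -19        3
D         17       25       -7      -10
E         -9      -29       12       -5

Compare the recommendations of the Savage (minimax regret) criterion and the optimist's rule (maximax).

Column bests: State 1=17, State 2=26, State 3=19, State 4=12.
A regrets: 18, 0, 5, 42 → max 42
B regrets: 35, 28, 0, 0 → max 35
C regrets: 22, 40, 38, 9 → max 40
D regrets: 0, 1, 26, 22 → max 26
E regrets: 26, 55, 7, 17 → max 55
Smallest max regret = 26 → D.
Row maxima: A=26, B=19, C=3, D=25, E=12
Best best-case = 26 → A.

minimax regret → D; maximax → A (disagree)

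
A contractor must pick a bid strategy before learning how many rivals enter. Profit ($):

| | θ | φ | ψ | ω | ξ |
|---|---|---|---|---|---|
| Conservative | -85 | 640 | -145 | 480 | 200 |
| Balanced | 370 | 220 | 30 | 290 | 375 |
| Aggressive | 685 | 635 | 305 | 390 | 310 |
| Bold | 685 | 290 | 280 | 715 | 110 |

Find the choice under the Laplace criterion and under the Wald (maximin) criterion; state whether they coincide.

laplace → Aggressive; maximin → Aggressive (agree)

Row averages: Conservative=218, Balanced=257, Aggressive=465, Bold=416
Highest average = 465 → Aggressive.
Row minima: Conservative=-145, Balanced=30, Aggressive=305, Bold=110
Best worst-case = 305 → Aggressive.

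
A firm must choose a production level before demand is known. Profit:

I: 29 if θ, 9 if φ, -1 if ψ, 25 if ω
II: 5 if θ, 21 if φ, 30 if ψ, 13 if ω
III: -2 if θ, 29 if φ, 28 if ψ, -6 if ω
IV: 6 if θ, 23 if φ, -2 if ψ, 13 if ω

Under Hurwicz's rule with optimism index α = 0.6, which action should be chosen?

II

I: 0.6·29 + 0.4·(-1) = 17
II: 0.6·30 + 0.4·5 = 20
III: 0.6·29 + 0.4·(-6) = 15
IV: 0.6·23 + 0.4·(-2) = 13
Highest Hurwicz score = 20 → II.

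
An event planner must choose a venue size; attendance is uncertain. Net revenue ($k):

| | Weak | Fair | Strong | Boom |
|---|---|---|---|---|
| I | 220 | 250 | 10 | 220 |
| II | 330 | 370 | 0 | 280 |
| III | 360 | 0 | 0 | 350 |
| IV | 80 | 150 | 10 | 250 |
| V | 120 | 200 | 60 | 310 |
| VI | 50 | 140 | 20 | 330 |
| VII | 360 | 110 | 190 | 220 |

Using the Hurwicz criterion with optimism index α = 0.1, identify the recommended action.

I: 0.1·250 + 0.9·10 = 34
II: 0.1·370 + 0.9·0 = 37
III: 0.1·360 + 0.9·0 = 36
IV: 0.1·250 + 0.9·10 = 34
V: 0.1·310 + 0.9·60 = 85
VI: 0.1·330 + 0.9·20 = 51
VII: 0.1·360 + 0.9·110 = 135
Highest Hurwicz score = 135 → VII.

VII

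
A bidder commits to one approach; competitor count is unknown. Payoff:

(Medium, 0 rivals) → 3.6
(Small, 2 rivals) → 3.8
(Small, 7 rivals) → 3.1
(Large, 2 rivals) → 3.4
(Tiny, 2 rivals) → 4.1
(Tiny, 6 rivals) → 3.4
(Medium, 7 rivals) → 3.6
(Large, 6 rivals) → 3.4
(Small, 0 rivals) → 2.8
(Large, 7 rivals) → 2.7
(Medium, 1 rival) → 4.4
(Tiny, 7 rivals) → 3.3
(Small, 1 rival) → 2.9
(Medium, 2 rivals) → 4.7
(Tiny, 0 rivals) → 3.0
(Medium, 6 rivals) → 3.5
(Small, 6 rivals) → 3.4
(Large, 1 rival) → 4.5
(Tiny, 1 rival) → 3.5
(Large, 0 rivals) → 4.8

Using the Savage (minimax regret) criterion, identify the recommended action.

Column bests: 0 rivals=4.8, 1 rival=4.5, 2 rivals=4.7, 6 rivals=3.5, 7 rivals=3.6.
Tiny regrets: 1.8, 1.0, 0.6, 0.1, 0.3 → max 1.8
Small regrets: 2.0, 1.6, 0.9, 0.1, 0.5 → max 2.0
Medium regrets: 1.2, 0.1, 0.0, 0.0, 0.0 → max 1.2
Large regrets: 0.0, 0.0, 1.3, 0.1, 0.9 → max 1.3
Smallest max regret = 1.2 → Medium.

Medium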